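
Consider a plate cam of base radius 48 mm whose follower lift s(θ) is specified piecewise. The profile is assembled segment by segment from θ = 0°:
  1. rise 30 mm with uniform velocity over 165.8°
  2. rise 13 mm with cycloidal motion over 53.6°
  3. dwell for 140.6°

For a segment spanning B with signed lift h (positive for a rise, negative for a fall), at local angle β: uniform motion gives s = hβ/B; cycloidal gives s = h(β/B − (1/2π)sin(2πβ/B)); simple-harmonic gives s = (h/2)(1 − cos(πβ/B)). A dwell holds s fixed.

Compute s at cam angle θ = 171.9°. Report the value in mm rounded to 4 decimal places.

seg 1 [0°–165.8°] uniform, h=30: full span → s += 30 → s = 30.0000
seg 2 [165.8°–219.4°] cycloidal, h=13: θ=171.9° here. β=6.1, B=53.6. 13·(0.1138 − sin(2π·0.1138)/(2π)) = 0.1229 → s = 30.1229

30.1229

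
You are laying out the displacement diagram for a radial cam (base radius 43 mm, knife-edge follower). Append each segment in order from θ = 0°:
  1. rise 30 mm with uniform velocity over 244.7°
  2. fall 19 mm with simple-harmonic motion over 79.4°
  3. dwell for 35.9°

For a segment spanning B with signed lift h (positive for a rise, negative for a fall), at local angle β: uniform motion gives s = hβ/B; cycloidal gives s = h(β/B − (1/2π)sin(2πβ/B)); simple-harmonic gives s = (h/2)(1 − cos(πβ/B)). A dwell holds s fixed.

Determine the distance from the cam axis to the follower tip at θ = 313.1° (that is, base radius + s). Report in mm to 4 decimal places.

seg 1 [0°–244.7°] uniform, h=30: full span → s += 30 → s = 30.0000
seg 2 [244.7°–324.1°] simple-harmonic, h=-19: θ=313.1° here. β=68.4, B=79.4. -19/2·(1 − cos(π·0.8615)) = -18.1143 → s = 11.8857
radial distance = base radius + s = 43 + 11.8857 = 54.8857

54.8857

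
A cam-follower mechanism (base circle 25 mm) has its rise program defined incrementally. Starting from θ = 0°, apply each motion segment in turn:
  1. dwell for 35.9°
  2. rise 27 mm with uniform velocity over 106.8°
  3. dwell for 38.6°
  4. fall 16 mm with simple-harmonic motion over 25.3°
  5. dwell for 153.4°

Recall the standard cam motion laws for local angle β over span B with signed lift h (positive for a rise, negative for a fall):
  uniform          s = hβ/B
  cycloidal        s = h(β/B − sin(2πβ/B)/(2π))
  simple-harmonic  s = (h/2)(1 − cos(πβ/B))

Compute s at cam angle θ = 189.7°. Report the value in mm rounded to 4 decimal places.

seg 1 [0°–35.9°] dwell: s stays 0.0000
seg 2 [35.9°–142.7°] uniform, h=27: full span → s += 27 → s = 27.0000
seg 3 [142.7°–181.3°] dwell: s stays 27.0000
seg 4 [181.3°–206.6°] simple-harmonic, h=-16: θ=189.7° here. β=8.4, B=25.3. -16/2·(1 − cos(π·0.3320)) = -3.9714 → s = 23.0286

23.0286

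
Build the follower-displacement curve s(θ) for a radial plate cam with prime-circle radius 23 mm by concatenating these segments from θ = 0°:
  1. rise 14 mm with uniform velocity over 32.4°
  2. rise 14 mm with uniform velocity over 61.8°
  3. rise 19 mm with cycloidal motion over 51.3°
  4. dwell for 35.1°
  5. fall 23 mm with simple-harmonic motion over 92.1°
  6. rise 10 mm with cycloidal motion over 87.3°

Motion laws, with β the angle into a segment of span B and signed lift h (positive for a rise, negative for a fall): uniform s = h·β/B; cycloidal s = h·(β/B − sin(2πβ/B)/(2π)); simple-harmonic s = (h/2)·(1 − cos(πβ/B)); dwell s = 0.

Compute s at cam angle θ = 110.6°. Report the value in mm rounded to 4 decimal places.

seg 1 [0°–32.4°] uniform, h=14: full span → s += 14 → s = 14.0000
seg 2 [32.4°–94.2°] uniform, h=14: full span → s += 14 → s = 28.0000
seg 3 [94.2°–145.5°] cycloidal, h=19: θ=110.6° here. β=16.4, B=51.3. 19·(0.3197 − sin(2π·0.3197)/(2π)) = 3.3354 → s = 31.3354

31.3354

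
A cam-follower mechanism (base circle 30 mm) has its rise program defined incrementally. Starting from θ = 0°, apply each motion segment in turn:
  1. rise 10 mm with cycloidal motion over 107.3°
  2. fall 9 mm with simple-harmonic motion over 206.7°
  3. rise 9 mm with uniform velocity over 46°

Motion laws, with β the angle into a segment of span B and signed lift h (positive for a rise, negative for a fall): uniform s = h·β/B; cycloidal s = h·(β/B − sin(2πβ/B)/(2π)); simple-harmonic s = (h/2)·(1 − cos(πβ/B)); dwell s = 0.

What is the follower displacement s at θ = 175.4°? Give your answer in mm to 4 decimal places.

seg 1 [0°–107.3°] cycloidal, h=10: full span → s += 10 → s = 10.0000
seg 2 [107.3°–314°] simple-harmonic, h=-9: θ=175.4° here. β=68.1, B=206.7. -9/2·(1 − cos(π·0.3295)) = -2.2028 → s = 7.7972

7.7972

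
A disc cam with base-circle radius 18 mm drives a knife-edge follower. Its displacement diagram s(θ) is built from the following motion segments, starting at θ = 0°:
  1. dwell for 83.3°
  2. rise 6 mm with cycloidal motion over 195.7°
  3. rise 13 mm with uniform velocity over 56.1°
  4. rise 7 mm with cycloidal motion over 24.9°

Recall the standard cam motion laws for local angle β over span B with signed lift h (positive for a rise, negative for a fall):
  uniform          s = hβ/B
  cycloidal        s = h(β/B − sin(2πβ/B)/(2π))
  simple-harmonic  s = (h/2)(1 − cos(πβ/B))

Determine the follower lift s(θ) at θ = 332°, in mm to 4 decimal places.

seg 1 [0°–83.3°] dwell: s stays 0.0000
seg 2 [83.3°–279°] cycloidal, h=6: full span → s += 6 → s = 6.0000
seg 3 [279°–335.1°] uniform, h=13: θ=332° here. β=53, B=56.1. 13·53/56.1 = 12.2816 → s = 18.2816

18.2816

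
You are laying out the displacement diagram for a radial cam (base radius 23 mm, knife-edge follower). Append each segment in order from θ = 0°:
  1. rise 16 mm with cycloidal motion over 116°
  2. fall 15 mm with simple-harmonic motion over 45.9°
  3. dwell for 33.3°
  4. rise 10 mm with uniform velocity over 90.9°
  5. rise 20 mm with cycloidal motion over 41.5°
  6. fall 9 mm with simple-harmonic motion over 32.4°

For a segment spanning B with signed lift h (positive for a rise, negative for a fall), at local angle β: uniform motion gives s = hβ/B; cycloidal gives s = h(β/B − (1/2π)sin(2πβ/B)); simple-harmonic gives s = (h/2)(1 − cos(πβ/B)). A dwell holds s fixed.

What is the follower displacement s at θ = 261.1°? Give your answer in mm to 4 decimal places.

seg 1 [0°–116°] cycloidal, h=16: full span → s += 16 → s = 16.0000
seg 2 [116°–161.9°] simple-harmonic, h=-15: full span → s += -15 → s = 1.0000
seg 3 [161.9°–195.2°] dwell: s stays 1.0000
seg 4 [195.2°–286.1°] uniform, h=10: θ=261.1° here. β=65.9, B=90.9. 10·65.9/90.9 = 7.2497 → s = 8.2497

8.2497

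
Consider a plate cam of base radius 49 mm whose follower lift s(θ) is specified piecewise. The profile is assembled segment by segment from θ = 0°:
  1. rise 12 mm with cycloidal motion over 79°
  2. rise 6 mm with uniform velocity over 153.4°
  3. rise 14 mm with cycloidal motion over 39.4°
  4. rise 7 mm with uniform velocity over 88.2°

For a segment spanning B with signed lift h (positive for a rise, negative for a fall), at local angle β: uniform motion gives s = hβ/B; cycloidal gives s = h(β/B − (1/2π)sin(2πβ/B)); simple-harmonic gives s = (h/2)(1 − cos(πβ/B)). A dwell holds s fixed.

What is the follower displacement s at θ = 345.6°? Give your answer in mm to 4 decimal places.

seg 1 [0°–79°] cycloidal, h=12: full span → s += 12 → s = 12.0000
seg 2 [79°–232.4°] uniform, h=6: full span → s += 6 → s = 18.0000
seg 3 [232.4°–271.8°] cycloidal, h=14: full span → s += 14 → s = 32.0000
seg 4 [271.8°–360°] uniform, h=7: θ=345.6° here. β=73.8, B=88.2. 7·73.8/88.2 = 5.8571 → s = 37.8571

37.8571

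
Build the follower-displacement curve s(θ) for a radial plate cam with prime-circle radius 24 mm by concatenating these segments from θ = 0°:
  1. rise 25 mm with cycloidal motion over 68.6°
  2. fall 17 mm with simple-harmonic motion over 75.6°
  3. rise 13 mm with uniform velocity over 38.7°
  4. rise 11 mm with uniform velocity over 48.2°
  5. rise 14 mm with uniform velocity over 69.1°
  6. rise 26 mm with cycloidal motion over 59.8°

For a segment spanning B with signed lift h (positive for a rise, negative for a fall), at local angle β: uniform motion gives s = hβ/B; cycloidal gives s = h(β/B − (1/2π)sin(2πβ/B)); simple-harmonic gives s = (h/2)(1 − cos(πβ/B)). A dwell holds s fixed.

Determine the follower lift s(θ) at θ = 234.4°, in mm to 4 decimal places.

seg 1 [0°–68.6°] cycloidal, h=25: full span → s += 25 → s = 25.0000
seg 2 [68.6°–144.2°] simple-harmonic, h=-17: full span → s += -17 → s = 8.0000
seg 3 [144.2°–182.9°] uniform, h=13: full span → s += 13 → s = 21.0000
seg 4 [182.9°–231.1°] uniform, h=11: full span → s += 11 → s = 32.0000
seg 5 [231.1°–300.2°] uniform, h=14: θ=234.4° here. β=3.3, B=69.1. 14·3.3/69.1 = 0.6686 → s = 32.6686

32.6686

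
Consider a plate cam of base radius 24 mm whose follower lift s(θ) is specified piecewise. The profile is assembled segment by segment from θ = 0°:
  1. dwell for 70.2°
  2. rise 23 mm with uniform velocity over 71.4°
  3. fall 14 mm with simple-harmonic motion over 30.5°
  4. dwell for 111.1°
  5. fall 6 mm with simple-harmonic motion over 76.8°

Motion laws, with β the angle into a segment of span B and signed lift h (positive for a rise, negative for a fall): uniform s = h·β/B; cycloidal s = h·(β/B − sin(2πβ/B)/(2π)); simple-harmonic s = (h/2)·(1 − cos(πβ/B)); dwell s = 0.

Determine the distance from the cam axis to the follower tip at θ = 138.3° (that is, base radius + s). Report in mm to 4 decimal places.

seg 1 [0°–70.2°] dwell: s stays 0.0000
seg 2 [70.2°–141.6°] uniform, h=23: θ=138.3° here. β=68.1, B=71.4. 23·68.1/71.4 = 21.9370 → s = 21.9370
radial distance = base radius + s = 24 + 21.9370 = 45.9370

45.9370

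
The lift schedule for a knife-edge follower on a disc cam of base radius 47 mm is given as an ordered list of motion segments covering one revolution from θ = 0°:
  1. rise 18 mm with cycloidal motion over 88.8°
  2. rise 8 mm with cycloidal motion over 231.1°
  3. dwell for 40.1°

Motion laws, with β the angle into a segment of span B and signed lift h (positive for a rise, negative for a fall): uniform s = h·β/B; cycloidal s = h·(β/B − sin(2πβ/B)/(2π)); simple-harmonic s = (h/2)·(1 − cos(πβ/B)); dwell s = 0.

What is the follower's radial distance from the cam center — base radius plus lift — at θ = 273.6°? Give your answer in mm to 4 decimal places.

seg 1 [0°–88.8°] cycloidal, h=18: full span → s += 18 → s = 18.0000
seg 2 [88.8°–319.9°] cycloidal, h=8: θ=273.6° here. β=184.8, B=231.1. 8·(0.7997 − sin(2π·0.7997)/(2π)) = 7.6090 → s = 25.6090
radial distance = base radius + s = 47 + 25.6090 = 72.6090

72.6090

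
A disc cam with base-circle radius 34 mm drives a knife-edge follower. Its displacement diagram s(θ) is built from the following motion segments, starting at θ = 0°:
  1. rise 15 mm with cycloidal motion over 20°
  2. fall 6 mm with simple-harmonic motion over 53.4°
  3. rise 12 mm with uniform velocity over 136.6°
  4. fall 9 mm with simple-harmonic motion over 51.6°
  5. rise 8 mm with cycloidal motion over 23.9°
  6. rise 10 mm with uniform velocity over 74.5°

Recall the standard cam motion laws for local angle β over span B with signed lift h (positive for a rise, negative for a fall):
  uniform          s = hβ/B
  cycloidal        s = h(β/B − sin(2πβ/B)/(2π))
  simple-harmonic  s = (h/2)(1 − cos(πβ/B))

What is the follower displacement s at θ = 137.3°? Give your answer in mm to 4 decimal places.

seg 1 [0°–20°] cycloidal, h=15: full span → s += 15 → s = 15.0000
seg 2 [20°–73.4°] simple-harmonic, h=-6: full span → s += -6 → s = 9.0000
seg 3 [73.4°–210°] uniform, h=12: θ=137.3° here. β=63.9, B=136.6. 12·63.9/136.6 = 5.6135 → s = 14.6135

14.6135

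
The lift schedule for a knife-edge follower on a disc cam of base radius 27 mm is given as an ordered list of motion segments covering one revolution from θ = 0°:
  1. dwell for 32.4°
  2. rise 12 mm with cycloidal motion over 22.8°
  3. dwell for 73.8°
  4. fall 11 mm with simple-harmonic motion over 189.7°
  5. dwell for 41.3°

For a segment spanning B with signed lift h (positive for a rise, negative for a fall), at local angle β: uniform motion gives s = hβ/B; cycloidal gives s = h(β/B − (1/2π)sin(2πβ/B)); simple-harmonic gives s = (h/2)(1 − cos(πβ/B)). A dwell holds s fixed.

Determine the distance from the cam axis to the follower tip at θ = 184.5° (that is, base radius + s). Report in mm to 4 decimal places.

seg 1 [0°–32.4°] dwell: s stays 0.0000
seg 2 [32.4°–55.2°] cycloidal, h=12: full span → s += 12 → s = 12.0000
seg 3 [55.2°–129°] dwell: s stays 12.0000
seg 4 [129°–318.7°] simple-harmonic, h=-11: θ=184.5° here. β=55.5, B=189.7. -11/2·(1 − cos(π·0.2926)) = -2.1642 → s = 9.8358
radial distance = base radius + s = 27 + 9.8358 = 36.8358

36.8358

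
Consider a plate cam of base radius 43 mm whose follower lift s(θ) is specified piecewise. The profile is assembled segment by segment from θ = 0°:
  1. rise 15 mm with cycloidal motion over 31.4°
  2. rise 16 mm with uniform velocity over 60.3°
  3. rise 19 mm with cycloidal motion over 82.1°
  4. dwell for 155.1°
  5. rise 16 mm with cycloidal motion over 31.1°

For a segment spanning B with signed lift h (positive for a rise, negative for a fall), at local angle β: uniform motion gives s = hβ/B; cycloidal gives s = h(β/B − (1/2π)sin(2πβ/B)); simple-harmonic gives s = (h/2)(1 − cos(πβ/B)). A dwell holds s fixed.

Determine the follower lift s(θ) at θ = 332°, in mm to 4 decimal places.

seg 1 [0°–31.4°] cycloidal, h=15: full span → s += 15 → s = 15.0000
seg 2 [31.4°–91.7°] uniform, h=16: full span → s += 16 → s = 31.0000
seg 3 [91.7°–173.8°] cycloidal, h=19: full span → s += 19 → s = 50.0000
seg 4 [173.8°–328.9°] dwell: s stays 50.0000
seg 5 [328.9°–360°] cycloidal, h=16: θ=332° here. β=3.1, B=31.1. 16·(0.0997 − sin(2π·0.0997)/(2π)) = 0.1022 → s = 50.1022

50.1022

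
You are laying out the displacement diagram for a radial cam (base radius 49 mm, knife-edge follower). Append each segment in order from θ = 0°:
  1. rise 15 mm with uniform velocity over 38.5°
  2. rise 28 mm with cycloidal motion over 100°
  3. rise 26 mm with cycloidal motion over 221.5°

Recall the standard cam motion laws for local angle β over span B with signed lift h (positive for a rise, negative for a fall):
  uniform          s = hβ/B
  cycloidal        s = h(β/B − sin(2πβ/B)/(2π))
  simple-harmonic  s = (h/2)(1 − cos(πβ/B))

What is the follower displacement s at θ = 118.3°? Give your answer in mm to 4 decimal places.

seg 1 [0°–38.5°] uniform, h=15: full span → s += 15 → s = 15.0000
seg 2 [38.5°–138.5°] cycloidal, h=28: θ=118.3° here. β=79.8, B=100. 28·(0.7980 − sin(2π·0.7980)/(2π)) = 26.5992 → s = 41.5992

41.5992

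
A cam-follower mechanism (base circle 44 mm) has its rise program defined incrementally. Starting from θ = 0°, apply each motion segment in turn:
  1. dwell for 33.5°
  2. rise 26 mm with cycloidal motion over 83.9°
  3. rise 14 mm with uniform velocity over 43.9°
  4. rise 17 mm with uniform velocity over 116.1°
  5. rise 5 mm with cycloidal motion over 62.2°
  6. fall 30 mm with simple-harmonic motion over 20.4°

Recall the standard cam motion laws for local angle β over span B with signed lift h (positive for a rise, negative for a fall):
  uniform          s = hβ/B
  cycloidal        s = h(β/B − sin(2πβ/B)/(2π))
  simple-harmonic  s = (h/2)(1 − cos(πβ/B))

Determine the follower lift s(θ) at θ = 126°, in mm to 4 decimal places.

seg 1 [0°–33.5°] dwell: s stays 0.0000
seg 2 [33.5°–117.4°] cycloidal, h=26: full span → s += 26 → s = 26.0000
seg 3 [117.4°–161.3°] uniform, h=14: θ=126° here. β=8.6, B=43.9. 14·8.6/43.9 = 2.7426 → s = 28.7426

28.7426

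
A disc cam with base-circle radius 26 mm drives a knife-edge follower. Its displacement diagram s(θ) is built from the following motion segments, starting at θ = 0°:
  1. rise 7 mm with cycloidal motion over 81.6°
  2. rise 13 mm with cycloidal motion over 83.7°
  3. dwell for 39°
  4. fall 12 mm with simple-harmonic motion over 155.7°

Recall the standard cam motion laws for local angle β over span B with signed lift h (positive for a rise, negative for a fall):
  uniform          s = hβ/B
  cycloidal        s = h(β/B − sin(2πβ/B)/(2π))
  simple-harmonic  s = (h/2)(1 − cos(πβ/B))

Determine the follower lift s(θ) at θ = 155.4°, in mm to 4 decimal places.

seg 1 [0°–81.6°] cycloidal, h=7: full span → s += 7 → s = 7.0000
seg 2 [81.6°–165.3°] cycloidal, h=13: θ=155.4° here. β=73.8, B=83.7. 13·(0.8817 − sin(2π·0.8817)/(2π)) = 12.8623 → s = 19.8623

19.8623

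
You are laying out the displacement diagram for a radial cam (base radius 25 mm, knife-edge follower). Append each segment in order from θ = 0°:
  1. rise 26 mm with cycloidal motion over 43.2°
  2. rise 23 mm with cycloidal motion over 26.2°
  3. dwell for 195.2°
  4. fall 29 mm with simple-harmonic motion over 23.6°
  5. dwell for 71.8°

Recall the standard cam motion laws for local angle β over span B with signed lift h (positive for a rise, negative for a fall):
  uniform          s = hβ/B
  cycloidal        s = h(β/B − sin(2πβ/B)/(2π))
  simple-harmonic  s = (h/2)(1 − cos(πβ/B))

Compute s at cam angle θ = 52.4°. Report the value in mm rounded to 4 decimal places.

seg 1 [0°–43.2°] cycloidal, h=26: full span → s += 26 → s = 26.0000
seg 2 [43.2°–69.4°] cycloidal, h=23: θ=52.4° here. β=9.2, B=26.2. 23·(0.3511 − sin(2π·0.3511)/(2π)) = 5.1304 → s = 31.1304

31.1304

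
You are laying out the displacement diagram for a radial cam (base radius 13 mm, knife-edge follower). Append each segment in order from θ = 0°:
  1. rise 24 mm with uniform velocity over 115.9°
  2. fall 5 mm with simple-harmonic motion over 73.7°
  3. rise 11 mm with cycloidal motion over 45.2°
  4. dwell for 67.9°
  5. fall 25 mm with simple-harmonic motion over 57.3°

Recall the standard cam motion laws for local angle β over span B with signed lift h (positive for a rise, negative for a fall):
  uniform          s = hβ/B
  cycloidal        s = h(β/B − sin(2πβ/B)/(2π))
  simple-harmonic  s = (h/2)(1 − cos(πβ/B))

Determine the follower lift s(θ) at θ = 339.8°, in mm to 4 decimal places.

seg 1 [0°–115.9°] uniform, h=24: full span → s += 24 → s = 24.0000
seg 2 [115.9°–189.6°] simple-harmonic, h=-5: full span → s += -5 → s = 19.0000
seg 3 [189.6°–234.8°] cycloidal, h=11: full span → s += 11 → s = 30.0000
seg 4 [234.8°–302.7°] dwell: s stays 30.0000
seg 5 [302.7°–360°] simple-harmonic, h=-25: θ=339.8° here. β=37.1, B=57.3. -25/2·(1 − cos(π·0.6475)) = -18.0862 → s = 11.9138

11.9138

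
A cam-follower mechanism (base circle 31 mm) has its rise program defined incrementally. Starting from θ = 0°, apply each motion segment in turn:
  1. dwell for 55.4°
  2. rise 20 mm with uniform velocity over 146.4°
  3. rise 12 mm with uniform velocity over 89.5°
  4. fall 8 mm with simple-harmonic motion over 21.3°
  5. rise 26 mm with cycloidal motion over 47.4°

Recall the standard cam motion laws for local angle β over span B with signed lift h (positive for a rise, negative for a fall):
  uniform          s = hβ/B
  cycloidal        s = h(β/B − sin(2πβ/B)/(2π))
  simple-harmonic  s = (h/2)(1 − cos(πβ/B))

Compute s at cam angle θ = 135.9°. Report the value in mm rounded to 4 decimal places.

seg 1 [0°–55.4°] dwell: s stays 0.0000
seg 2 [55.4°–201.8°] uniform, h=20: θ=135.9° here. β=80.5, B=146.4. 20·80.5/146.4 = 10.9973 → s = 10.9973

10.9973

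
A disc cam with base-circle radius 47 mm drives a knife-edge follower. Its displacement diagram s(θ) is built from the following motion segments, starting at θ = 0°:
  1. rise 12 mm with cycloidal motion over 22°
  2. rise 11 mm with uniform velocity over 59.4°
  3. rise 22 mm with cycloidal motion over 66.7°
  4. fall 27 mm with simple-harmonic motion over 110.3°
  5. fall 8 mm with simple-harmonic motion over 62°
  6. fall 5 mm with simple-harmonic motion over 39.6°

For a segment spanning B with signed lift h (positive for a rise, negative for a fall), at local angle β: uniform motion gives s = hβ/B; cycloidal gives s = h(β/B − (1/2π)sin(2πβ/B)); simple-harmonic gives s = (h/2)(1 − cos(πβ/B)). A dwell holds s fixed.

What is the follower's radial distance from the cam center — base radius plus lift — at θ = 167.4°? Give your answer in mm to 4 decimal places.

seg 1 [0°–22°] cycloidal, h=12: full span → s += 12 → s = 12.0000
seg 2 [22°–81.4°] uniform, h=11: full span → s += 11 → s = 23.0000
seg 3 [81.4°–148.1°] cycloidal, h=22: full span → s += 22 → s = 45.0000
seg 4 [148.1°–258.4°] simple-harmonic, h=-27: θ=167.4° here. β=19.3, B=110.3. -27/2·(1 − cos(π·0.1750)) = -1.9889 → s = 43.0111
radial distance = base radius + s = 47 + 43.0111 = 90.0111

90.0111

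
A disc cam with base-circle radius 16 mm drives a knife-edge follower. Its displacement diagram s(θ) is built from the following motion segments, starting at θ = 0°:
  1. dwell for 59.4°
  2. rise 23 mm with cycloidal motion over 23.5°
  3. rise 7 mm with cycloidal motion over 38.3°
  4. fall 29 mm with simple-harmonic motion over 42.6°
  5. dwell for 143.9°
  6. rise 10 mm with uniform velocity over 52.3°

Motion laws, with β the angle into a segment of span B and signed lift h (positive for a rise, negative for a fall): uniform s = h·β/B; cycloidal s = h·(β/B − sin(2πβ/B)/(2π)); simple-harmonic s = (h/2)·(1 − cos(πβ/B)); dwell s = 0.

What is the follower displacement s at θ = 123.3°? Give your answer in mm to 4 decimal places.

seg 1 [0°–59.4°] dwell: s stays 0.0000
seg 2 [59.4°–82.9°] cycloidal, h=23: full span → s += 23 → s = 23.0000
seg 3 [82.9°–121.2°] cycloidal, h=7: full span → s += 7 → s = 30.0000
seg 4 [121.2°–163.8°] simple-harmonic, h=-29: θ=123.3° here. β=2.1, B=42.6. -29/2·(1 − cos(π·0.0493)) = -0.1735 → s = 29.8265

29.8265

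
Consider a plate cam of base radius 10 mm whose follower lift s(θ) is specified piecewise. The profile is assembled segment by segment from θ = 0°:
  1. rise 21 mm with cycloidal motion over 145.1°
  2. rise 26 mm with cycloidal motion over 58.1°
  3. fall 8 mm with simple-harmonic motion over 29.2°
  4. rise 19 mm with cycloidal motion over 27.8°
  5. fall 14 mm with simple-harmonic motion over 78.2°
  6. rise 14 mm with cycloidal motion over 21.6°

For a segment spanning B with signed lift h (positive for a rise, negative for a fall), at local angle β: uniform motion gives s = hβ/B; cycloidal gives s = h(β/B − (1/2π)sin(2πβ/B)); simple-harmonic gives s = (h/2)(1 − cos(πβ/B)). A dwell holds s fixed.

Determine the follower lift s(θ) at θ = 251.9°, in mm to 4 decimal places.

seg 1 [0°–145.1°] cycloidal, h=21: full span → s += 21 → s = 21.0000
seg 2 [145.1°–203.2°] cycloidal, h=26: full span → s += 26 → s = 47.0000
seg 3 [203.2°–232.4°] simple-harmonic, h=-8: full span → s += -8 → s = 39.0000
seg 4 [232.4°–260.2°] cycloidal, h=19: θ=251.9° here. β=19.5, B=27.8. 19·(0.7014 − sin(2π·0.7014)/(2π)) = 16.2116 → s = 55.2116

55.2116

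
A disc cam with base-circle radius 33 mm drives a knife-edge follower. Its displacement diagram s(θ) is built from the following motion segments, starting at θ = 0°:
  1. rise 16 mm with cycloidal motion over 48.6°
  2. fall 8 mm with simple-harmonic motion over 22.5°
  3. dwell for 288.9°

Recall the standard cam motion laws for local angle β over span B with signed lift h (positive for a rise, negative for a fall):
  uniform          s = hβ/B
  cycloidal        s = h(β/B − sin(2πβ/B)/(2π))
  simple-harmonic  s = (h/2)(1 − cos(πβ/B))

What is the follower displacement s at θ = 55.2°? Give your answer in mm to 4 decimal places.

seg 1 [0°–48.6°] cycloidal, h=16: full span → s += 16 → s = 16.0000
seg 2 [48.6°–71.1°] simple-harmonic, h=-8: θ=55.2° here. β=6.6, B=22.5. -8/2·(1 − cos(π·0.2933)) = -1.5816 → s = 14.4184

14.4184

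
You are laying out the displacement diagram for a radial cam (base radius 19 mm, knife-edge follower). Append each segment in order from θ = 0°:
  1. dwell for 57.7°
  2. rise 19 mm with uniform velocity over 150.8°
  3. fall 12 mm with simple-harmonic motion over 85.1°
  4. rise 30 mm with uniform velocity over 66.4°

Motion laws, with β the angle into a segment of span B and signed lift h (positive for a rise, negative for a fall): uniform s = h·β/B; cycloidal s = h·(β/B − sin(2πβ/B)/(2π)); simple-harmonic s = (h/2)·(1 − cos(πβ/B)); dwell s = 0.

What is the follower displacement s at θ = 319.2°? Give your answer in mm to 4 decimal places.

seg 1 [0°–57.7°] dwell: s stays 0.0000
seg 2 [57.7°–208.5°] uniform, h=19: full span → s += 19 → s = 19.0000
seg 3 [208.5°–293.6°] simple-harmonic, h=-12: full span → s += -12 → s = 7.0000
seg 4 [293.6°–360°] uniform, h=30: θ=319.2° here. β=25.6, B=66.4. 30·25.6/66.4 = 11.5663 → s = 18.5663

18.5663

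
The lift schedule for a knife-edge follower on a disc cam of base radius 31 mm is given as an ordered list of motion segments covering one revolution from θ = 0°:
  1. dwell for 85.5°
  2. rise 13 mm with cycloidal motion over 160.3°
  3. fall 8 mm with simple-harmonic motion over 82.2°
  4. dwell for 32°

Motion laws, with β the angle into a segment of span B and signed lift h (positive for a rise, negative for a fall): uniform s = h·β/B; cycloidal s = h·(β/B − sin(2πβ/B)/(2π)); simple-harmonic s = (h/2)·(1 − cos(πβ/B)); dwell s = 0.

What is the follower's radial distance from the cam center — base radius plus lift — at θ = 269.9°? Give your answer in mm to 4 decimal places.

seg 1 [0°–85.5°] dwell: s stays 0.0000
seg 2 [85.5°–245.8°] cycloidal, h=13: full span → s += 13 → s = 13.0000
seg 3 [245.8°–328°] simple-harmonic, h=-8: θ=269.9° here. β=24.1, B=82.2. -8/2·(1 − cos(π·0.2932)) = -1.5801 → s = 11.4199
radial distance = base radius + s = 31 + 11.4199 = 42.4199

42.4199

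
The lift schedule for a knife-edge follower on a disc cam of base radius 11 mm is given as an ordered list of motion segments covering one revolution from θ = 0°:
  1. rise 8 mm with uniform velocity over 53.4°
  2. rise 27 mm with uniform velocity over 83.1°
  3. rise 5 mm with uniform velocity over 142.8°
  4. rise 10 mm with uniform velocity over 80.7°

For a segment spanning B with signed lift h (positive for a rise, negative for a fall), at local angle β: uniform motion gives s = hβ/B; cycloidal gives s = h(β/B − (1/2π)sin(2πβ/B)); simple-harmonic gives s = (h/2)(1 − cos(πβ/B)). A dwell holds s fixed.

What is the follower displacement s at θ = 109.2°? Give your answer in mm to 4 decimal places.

seg 1 [0°–53.4°] uniform, h=8: full span → s += 8 → s = 8.0000
seg 2 [53.4°–136.5°] uniform, h=27: θ=109.2° here. β=55.8, B=83.1. 27·55.8/83.1 = 18.1300 → s = 26.1300

26.1300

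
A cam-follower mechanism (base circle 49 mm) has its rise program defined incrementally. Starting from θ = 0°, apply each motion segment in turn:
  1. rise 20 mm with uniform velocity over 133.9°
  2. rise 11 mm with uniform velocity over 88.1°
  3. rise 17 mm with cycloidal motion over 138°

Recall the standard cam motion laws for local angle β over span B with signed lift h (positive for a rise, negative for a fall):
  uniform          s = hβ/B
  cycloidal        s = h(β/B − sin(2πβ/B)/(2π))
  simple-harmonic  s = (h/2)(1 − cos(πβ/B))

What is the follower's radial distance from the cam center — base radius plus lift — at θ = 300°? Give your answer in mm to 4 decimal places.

seg 1 [0°–133.9°] uniform, h=20: full span → s += 20 → s = 20.0000
seg 2 [133.9°–222°] uniform, h=11: full span → s += 11 → s = 31.0000
seg 3 [222°–360°] cycloidal, h=17: θ=300° here. β=78, B=138. 17·(0.5652 − sin(2π·0.5652)/(2π)) = 10.6866 → s = 41.6866
radial distance = base radius + s = 49 + 41.6866 = 90.6866

90.6866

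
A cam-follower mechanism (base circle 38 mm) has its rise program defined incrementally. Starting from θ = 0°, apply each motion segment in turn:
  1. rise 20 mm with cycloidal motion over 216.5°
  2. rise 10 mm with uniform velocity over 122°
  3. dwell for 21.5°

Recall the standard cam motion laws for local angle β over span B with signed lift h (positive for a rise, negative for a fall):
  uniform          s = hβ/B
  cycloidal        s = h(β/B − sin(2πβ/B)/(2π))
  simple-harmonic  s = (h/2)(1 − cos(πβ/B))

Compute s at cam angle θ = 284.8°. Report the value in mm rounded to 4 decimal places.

seg 1 [0°–216.5°] cycloidal, h=20: full span → s += 20 → s = 20.0000
seg 2 [216.5°–338.5°] uniform, h=10: θ=284.8° here. β=68.3, B=122. 10·68.3/122 = 5.5984 → s = 25.5984

25.5984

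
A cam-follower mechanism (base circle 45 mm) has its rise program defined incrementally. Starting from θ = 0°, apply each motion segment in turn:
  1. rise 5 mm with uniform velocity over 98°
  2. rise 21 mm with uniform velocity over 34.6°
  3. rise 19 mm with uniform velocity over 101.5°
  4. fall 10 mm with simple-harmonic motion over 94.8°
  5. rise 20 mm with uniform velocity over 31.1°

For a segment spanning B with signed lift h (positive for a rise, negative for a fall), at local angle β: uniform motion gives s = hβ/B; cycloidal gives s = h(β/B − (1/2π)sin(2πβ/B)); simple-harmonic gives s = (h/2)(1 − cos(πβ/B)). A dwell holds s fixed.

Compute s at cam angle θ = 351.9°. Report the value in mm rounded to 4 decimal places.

seg 1 [0°–98°] uniform, h=5: full span → s += 5 → s = 5.0000
seg 2 [98°–132.6°] uniform, h=21: full span → s += 21 → s = 26.0000
seg 3 [132.6°–234.1°] uniform, h=19: full span → s += 19 → s = 45.0000
seg 4 [234.1°–328.9°] simple-harmonic, h=-10: full span → s += -10 → s = 35.0000
seg 5 [328.9°–360°] uniform, h=20: θ=351.9° here. β=23, B=31.1. 20·23/31.1 = 14.7910 → s = 49.7910

49.7910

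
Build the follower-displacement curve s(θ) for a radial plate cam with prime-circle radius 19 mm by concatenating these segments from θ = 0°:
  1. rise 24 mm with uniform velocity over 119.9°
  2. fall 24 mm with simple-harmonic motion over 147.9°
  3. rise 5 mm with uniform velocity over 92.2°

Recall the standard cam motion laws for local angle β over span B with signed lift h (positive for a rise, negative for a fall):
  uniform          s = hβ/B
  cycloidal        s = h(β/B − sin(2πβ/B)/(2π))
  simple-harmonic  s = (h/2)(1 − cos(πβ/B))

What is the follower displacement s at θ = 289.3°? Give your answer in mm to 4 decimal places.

seg 1 [0°–119.9°] uniform, h=24: full span → s += 24 → s = 24.0000
seg 2 [119.9°–267.8°] simple-harmonic, h=-24: full span → s += -24 → s = 0.0000
seg 3 [267.8°–360°] uniform, h=5: θ=289.3° here. β=21.5, B=92.2. 5·21.5/92.2 = 1.1659 → s = 1.1659

1.1659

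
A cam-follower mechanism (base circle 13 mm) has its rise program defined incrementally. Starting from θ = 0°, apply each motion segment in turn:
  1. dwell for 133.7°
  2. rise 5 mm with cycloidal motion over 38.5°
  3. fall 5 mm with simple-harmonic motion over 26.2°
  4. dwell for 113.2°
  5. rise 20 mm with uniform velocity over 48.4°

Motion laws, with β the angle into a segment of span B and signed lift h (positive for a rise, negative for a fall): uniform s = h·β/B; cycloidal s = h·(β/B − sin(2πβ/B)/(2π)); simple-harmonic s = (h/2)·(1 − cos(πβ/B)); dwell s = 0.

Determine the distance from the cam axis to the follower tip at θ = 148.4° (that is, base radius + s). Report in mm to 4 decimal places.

seg 1 [0°–133.7°] dwell: s stays 0.0000
seg 2 [133.7°–172.2°] cycloidal, h=5: θ=148.4° here. β=14.7, B=38.5. 5·(0.3818 − sin(2π·0.3818)/(2π)) = 1.3710 → s = 1.3710
radial distance = base radius + s = 13 + 1.3710 = 14.3710

14.3710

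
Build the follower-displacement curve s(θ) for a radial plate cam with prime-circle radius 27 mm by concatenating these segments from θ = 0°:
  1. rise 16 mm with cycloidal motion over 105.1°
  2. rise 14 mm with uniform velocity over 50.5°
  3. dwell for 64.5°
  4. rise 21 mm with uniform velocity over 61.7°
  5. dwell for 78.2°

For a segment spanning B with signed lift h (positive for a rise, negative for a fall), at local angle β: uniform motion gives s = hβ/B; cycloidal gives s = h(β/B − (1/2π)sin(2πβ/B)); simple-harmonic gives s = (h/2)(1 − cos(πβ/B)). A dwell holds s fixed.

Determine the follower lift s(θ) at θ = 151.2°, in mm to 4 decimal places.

seg 1 [0°–105.1°] cycloidal, h=16: full span → s += 16 → s = 16.0000
seg 2 [105.1°–155.6°] uniform, h=14: θ=151.2° here. β=46.1, B=50.5. 14·46.1/50.5 = 12.7802 → s = 28.7802

28.7802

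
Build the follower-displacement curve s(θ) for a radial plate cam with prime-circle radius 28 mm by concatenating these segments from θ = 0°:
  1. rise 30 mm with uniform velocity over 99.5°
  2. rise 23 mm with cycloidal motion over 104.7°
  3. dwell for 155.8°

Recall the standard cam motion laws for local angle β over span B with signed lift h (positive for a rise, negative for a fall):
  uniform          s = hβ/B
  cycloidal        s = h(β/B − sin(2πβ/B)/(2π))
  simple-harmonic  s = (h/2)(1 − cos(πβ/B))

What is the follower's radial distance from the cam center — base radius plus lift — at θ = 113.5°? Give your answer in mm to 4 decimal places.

seg 1 [0°–99.5°] uniform, h=30: full span → s += 30 → s = 30.0000
seg 2 [99.5°–204.2°] cycloidal, h=23: θ=113.5° here. β=14, B=104.7. 23·(0.1337 − sin(2π·0.1337)/(2π)) = 0.3493 → s = 30.3493
radial distance = base radius + s = 28 + 30.3493 = 58.3493

58.3493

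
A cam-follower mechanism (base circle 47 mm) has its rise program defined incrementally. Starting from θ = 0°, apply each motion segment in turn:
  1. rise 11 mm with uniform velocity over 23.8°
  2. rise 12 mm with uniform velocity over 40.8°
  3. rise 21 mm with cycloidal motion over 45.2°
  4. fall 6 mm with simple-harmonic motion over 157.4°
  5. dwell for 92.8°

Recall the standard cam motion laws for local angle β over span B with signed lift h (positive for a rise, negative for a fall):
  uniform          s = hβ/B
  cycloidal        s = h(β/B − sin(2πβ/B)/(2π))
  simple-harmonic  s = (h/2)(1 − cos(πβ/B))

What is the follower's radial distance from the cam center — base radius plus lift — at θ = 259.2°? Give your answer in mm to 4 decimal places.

seg 1 [0°–23.8°] uniform, h=11: full span → s += 11 → s = 11.0000
seg 2 [23.8°–64.6°] uniform, h=12: full span → s += 12 → s = 23.0000
seg 3 [64.6°–109.8°] cycloidal, h=21: full span → s += 21 → s = 44.0000
seg 4 [109.8°–267.2°] simple-harmonic, h=-6: θ=259.2° here. β=149.4, B=157.4. -6/2·(1 − cos(π·0.9492)) = -5.9618 → s = 38.0382
radial distance = base radius + s = 47 + 38.0382 = 85.0382

85.0382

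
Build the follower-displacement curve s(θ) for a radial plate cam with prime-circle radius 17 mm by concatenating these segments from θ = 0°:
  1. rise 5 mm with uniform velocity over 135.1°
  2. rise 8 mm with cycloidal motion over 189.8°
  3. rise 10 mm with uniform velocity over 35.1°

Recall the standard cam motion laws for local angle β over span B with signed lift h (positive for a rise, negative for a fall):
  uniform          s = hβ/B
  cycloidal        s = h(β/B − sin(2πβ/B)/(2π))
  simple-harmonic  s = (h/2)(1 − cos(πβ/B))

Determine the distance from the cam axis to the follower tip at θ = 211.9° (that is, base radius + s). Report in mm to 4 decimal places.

seg 1 [0°–135.1°] uniform, h=5: full span → s += 5 → s = 5.0000
seg 2 [135.1°–324.9°] cycloidal, h=8: θ=211.9° here. β=76.8, B=189.8. 8·(0.4046 − sin(2π·0.4046)/(2π)) = 2.5190 → s = 7.5190
radial distance = base radius + s = 17 + 7.5190 = 24.5190

24.5190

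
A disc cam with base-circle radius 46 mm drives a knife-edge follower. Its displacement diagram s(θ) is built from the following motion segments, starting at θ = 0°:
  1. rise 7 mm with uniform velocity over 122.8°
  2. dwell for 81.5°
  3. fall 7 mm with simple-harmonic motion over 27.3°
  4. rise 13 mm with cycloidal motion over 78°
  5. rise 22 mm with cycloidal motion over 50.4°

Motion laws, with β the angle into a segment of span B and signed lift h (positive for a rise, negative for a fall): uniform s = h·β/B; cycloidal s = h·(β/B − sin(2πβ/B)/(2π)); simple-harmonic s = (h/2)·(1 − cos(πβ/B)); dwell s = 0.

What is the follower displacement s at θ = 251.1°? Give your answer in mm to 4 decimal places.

seg 1 [0°–122.8°] uniform, h=7: full span → s += 7 → s = 7.0000
seg 2 [122.8°–204.3°] dwell: s stays 7.0000
seg 3 [204.3°–231.6°] simple-harmonic, h=-7: full span → s += -7 → s = 0.0000
seg 4 [231.6°–309.6°] cycloidal, h=13: θ=251.1° here. β=19.5, B=78. 13·(0.2500 − sin(2π·0.2500)/(2π)) = 1.1810 → s = 1.1810

1.1810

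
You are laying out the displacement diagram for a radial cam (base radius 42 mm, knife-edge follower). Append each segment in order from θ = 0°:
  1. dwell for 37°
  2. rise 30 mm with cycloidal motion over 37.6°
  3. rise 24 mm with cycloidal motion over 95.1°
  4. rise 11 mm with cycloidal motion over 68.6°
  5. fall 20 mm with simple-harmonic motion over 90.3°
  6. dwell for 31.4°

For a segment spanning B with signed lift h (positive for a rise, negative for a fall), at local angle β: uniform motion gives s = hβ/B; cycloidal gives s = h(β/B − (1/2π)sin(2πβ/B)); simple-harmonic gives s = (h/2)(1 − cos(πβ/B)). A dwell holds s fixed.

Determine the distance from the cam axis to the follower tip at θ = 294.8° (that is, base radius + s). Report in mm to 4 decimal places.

seg 1 [0°–37°] dwell: s stays 0.0000
seg 2 [37°–74.6°] cycloidal, h=30: full span → s += 30 → s = 30.0000
seg 3 [74.6°–169.7°] cycloidal, h=24: full span → s += 24 → s = 54.0000
seg 4 [169.7°–238.3°] cycloidal, h=11: full span → s += 11 → s = 65.0000
seg 5 [238.3°–328.6°] simple-harmonic, h=-20: θ=294.8° here. β=56.5, B=90.3. -20/2·(1 − cos(π·0.6257)) = -13.8469 → s = 51.1531
radial distance = base radius + s = 42 + 51.1531 = 93.1531

93.1531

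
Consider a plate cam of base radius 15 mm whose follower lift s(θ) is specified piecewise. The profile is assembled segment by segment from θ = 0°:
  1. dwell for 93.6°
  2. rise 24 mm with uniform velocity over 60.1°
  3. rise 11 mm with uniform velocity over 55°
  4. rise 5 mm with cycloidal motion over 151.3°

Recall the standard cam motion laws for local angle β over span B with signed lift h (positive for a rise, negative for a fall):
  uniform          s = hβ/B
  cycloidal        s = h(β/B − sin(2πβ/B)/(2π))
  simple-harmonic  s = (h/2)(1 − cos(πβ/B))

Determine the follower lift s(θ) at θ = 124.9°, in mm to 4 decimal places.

seg 1 [0°–93.6°] dwell: s stays 0.0000
seg 2 [93.6°–153.7°] uniform, h=24: θ=124.9° here. β=31.3, B=60.1. 24·31.3/60.1 = 12.4992 → s = 12.4992

12.4992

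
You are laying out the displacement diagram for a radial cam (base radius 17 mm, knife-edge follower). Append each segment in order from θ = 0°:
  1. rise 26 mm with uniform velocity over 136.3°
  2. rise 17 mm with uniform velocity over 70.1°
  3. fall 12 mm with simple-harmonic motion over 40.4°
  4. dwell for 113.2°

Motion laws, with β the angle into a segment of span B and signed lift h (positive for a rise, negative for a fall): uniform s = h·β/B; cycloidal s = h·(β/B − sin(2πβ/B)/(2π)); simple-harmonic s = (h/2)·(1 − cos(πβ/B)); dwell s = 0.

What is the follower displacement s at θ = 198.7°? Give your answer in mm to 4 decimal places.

seg 1 [0°–136.3°] uniform, h=26: full span → s += 26 → s = 26.0000
seg 2 [136.3°–206.4°] uniform, h=17: θ=198.7° here. β=62.4, B=70.1. 17·62.4/70.1 = 15.1327 → s = 41.1327

41.1327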